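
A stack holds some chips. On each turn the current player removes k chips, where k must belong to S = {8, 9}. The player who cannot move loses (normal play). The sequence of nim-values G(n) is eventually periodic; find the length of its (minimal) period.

17

G(0) = 0
G(1) = mex{} = 0
G(2) = mex{} = 0
G(3) = mex{} = 0
G(4) = mex{} = 0
G(5) = mex{} = 0
G(6) = mex{} = 0
G(7) = mex{} = 0
G(8) = mex{0} = 1
G(9) = mex{0,0} = 1
G(10) = mex{0,0} = 1
G(11) = mex{0,0} = 1
G(12) = mex{0,0} = 1
G(13) = mex{0,0} = 1
G(14) = mex{0,0} = 1
G(15) = mex{0,0} = 1
G(16) = mex{1,0} = 2
G(17) = mex{1,1} = 0
G(18) = mex{1,1} = 0
G(19) = mex{1,1} = 0
G(20) = mex{1,1} = 0
G(21) = mex{1,1} = 0
G(22) = mex{1,1} = 0
G(23) = mex{1,1} = 0
G(24) = mex{2,1} = 0
G(25) = mex{0,2} = 1
G(26) = mex{0,0} = 1
G(27) = mex{0,0} = 1
G(28) = mex{0,0} = 1
G(29) = mex{0,0} = 1
G(30) = mex{0,0} = 1
G(31) = mex{0,0} = 1
G(32) = mex{0,0} = 1
G(33) = mex{1,0} = 2
G(34) = mex{1,1} = 0
G(35) = mex{1,1} = 0
G(n+17) = G(n) holds for n = 0,…,8 (a full window of length max(S) = 9), so the sequence is purely periodic with period 17.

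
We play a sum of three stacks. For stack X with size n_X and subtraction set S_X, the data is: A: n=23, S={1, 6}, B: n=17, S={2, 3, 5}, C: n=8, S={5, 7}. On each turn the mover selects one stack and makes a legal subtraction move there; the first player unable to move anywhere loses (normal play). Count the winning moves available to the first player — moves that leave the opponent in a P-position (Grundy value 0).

0

Stack A, S = {1, 6}:
n :  0  1  2  3  4  5  6  7  8  9 10 11 12 13 14 15 16 17 18 19 20 21 22 23
G :  0  1  0  1  0  1  2  0  1  0  1  0  1  2  0  1  0  1  0  1  2  0  1  0
G_A(23) = 0.
Stack B, S = {2, 3, 5}:
n :  0  1  2  3  4  5  6  7  8  9 10 11 12 13 14 15 16 17
G :  0  0  1  1  2  2  3  0  0  1  1  2  2  3  0  0  1  1
G_B(17) = 1.
Stack C, S = {5, 7}:
G(0) = 0
G(1) = mex{} = 0
G(2) = mex{} = 0
G(3) = mex{} = 0
G(4) = mex{} = 0
G(5) = mex{0} = 1
G(6) = mex{0} = 1
G(7) = mex{0,0} = 1
G(8) = mex{0,0} = 1
G_C(8) = 1.
Combined Grundy value = 0 ⊕ 1 ⊕ 1 = 0.
A winning move leaves total XOR = 0, i.e. changes one component's Grundy value g to g ⊕ X where X is the current total.
Stack A: target g' = 0⊕0 = 0, but every legal move changes the Grundy value (mex property), so 0 moves.
Stack B: target g' = 1⊕0 = 1, but every legal move changes the Grundy value (mex property), so 0 moves.
Stack C: target g' = 1⊕0 = 1, but every legal move changes the Grundy value (mex property), so 0 moves.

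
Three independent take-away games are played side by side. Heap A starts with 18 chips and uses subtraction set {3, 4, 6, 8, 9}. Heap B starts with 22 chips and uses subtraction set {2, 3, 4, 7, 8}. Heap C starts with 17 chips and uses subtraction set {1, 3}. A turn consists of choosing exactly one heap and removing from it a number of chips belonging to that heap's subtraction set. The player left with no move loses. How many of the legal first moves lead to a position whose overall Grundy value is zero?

2

Heap A, S = {3, 4, 6, 8, 9}:
G(0) = 0
G(1) = mex{} = 0
G(2) = mex{} = 0
G(3) = mex{0} = 1
G(4) = mex{0,0} = 1
G(5) = mex{0,0} = 1
G(6) = mex{1,0,0} = 2
G(7) = mex{1,1,0} = 2
G(8) = mex{1,1,0,0} = 2
G(9) = mex{2,1,1,0,0} = 3
G(10) = mex{2,2,1,0,0} = 3
G(11) = mex{2,2,1,1,0} = 3
G(12) = mex{3,2,2,1,1} = 0
G(13) = mex{3,3,2,1,1} = 0
G(14) = mex{3,3,2,2,1} = 0
G(15) = mex{0,3,3,2,2} = 1
G(16) = mex{0,0,3,2,2} = 1
G(17) = mex{0,0,3,3,2} = 1
G(18) = mex{1,0,0,3,3} = 2
G_A(18) = 2.
Heap B, S = {2, 3, 4, 7, 8}:
G(0) = 0
G(1) = mex{} = 0
G(2) = mex{0} = 1
G(3) = mex{0,0} = 1
G(4) = mex{1,0,0} = 2
G(5) = mex{1,1,0} = 2
G(6) = mex{2,1,1} = 0
G(7) = mex{2,2,1,0} = 3
G(8) = mex{0,2,2,0,0} = 1
G(9) = mex{3,0,2,1,0} = 4
G(10) = mex{1,3,0,1,1} = 2
G(11) = mex{4,1,3,2,1} = 0
G(12) = mex{2,4,1,2,2} = 0
G(13) = mex{0,2,4,0,2} = 1
G(14) = mex{0,0,2,3,0} = 1
G(15) = mex{1,0,0,1,3} = 2
G(16) = mex{1,1,0,4,1} = 2
G(17) = mex{2,1,1,2,4} = 0
G(18) = mex{2,2,1,0,2} = 3
G(19) = mex{0,2,2,0,0} = 1
G(20) = mex{3,0,2,1,0} = 4
G(21) = mex{1,3,0,1,1} = 2
G(22) = mex{4,1,3,2,1} = 0
G_B(22) = 0.
Heap C, S = {1, 3}:
G(0) = 0
G(1) = mex{0} = 1
G(2) = mex{1} = 0
G(3) = mex{0,0} = 1
G(4) = mex{1,1} = 0
G(5) = mex{0,0} = 1
G(6) = mex{1,1} = 0
G(7) = mex{0,0} = 1
G(8) = mex{1,1} = 0
G(9) = mex{0,0} = 1
G(10) = mex{1,1} = 0
G(11) = mex{0,0} = 1
G(12) = mex{1,1} = 0
G(13) = mex{0,0} = 1
G(14) = mex{1,1} = 0
G(15) = mex{0,0} = 1
G(16) = mex{1,1} = 0
G(17) = mex{0,0} = 1
G_C(17) = 1.
Combined Grundy value = 2 ⊕ 0 ⊕ 1 = 3.
A winning move leaves total XOR = 0, i.e. changes one component's Grundy value g to g ⊕ X where X is the current total.
Heap A: need g' = 2⊕3 = 1. Options: 18−3→G=1, 18−4→G=0, 18−6→G=0, 18−8→G=3, 18−9→G=3. Hits: 1.
Heap B: need g' = 0⊕3 = 3. Options: 22−2→G=4, 22−3→G=1, 22−4→G=3, 22−7→G=2, 22−8→G=1. Hits: 1.
Heap C: need g' = 1⊕3 = 2. Options: 17−1→G=0, 17−3→G=0. Hits: 0.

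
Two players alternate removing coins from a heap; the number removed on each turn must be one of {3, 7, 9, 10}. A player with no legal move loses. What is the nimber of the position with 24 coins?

2

G(0) = 0
G(1) = mex{} = 0
G(2) = mex{} = 0
G(3) = mex{0} = 1
G(4) = mex{0} = 1
G(5) = mex{0} = 1
G(6) = mex{1} = 0
G(7) = mex{1,0} = 2
G(8) = mex{1,0} = 2
G(9) = mex{0,0,0} = 1
G(10) = mex{2,1,0,0} = 3
G(11) = mex{2,1,0,0} = 3
G(12) = mex{1,1,1,0} = 2
G(13) = mex{3,0,1,1} = 2
G(14) = mex{3,2,1,1} = 0
G(15) = mex{2,2,0,1} = 3
G(16) = mex{2,1,2,0} = 3
G(17) = mex{0,3,2,2} = 1
G(18) = mex{3,3,1,2} = 0
G(19) = mex{3,2,3,1} = 0
G(20) = mex{1,2,3,3} = 0
G(21) = mex{0,0,2,3} = 1
G(22) = mex{0,3,2,2} = 1
G(23) = mex{0,3,0,2} = 1
G(24) = mex{1,1,3,0} = 2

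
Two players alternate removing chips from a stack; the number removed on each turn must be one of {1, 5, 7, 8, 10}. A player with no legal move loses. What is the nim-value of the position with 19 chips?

0

G(0) = 0
G(1) = mex{0} = 1
G(2) = mex{1} = 0
G(3) = mex{0} = 1
G(4) = mex{1} = 0
G(5) = mex{0,0} = 1
G(6) = mex{1,1} = 0
G(7) = mex{0,0,0} = 1
G(8) = mex{1,1,1,0} = 2
G(9) = mex{2,0,0,1} = 3
G(10) = mex{3,1,1,0,0} = 2
G(11) = mex{2,0,0,1,1} = 3
G(12) = mex{3,1,1,0,0} = 2
G(13) = mex{2,2,0,1,1} = 3
G(14) = mex{3,3,1,0,0} = 2
G(15) = mex{2,2,2,1,1} = 0
G(16) = mex{0,3,3,2,0} = 1
G(17) = mex{1,2,2,3,1} = 0
G(18) = mex{0,3,3,2,2} = 1
G(19) = mex{1,2,2,3,3} = 0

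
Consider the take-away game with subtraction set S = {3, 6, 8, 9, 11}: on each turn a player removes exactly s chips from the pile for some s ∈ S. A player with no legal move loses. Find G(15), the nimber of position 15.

G(0) = 0
G(1) = mex{} = 0
G(2) = mex{} = 0
G(3) = mex{0} = 1
G(4) = mex{0} = 1
G(5) = mex{0} = 1
G(6) = mex{1,0} = 2
G(7) = mex{1,0} = 2
G(8) = mex{1,0,0} = 2
G(9) = mex{2,1,0,0} = 3
G(10) = mex{2,1,0,0} = 3
G(11) = mex{2,1,1,0,0} = 3
G(12) = mex{3,2,1,1,0} = 4
G(13) = mex{3,2,1,1,0} = 4
G(14) = mex{3,2,2,1,1} = 0
G(15) = mex{4,3,2,2,1} = 0

0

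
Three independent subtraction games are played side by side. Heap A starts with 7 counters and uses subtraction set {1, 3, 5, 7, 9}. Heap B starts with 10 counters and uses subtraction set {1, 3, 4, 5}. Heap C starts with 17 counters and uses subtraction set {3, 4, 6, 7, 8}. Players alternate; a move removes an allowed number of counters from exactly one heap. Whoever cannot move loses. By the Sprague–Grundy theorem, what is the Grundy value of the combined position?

Heap A, S = {1, 3, 5, 7, 9}:
n : 0 1 2 3 4 5 6 7
G : 0 1 0 1 0 1 0 1
G_A(7) = 1.
Heap B, S = {1, 3, 4, 5}:
n :  0  1  2  3  4  5  6  7  8  9 10
G :  0  1  0  1  2  3  2  3  0  1  0
G_B(10) = 0.
Heap C, S = {3, 4, 6, 7, 8}:
n :  0  1  2  3  4  5  6  7  8  9 10 11 12 13 14 15 16 17
G :  0  0  0  1  1  1  2  2  2  3  3  0  0  0  1  1  1  2
G_C(17) = 2.
Combined Grundy value = 1 ⊕ 0 ⊕ 2 = 3.

3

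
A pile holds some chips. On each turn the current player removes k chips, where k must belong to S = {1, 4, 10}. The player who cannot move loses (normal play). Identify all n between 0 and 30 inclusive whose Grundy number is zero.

n :  0  1  2  3  4  5  6  7  8  9 10 11 12 13 14 15 16 17 18 19 20 21 22 23 24 25 26 27 28 29 30
G :  0  1  0  1  2  0  1  0  1  2  3  2  3  0  1  3  0  1  0  1  2  0  1  2  0  1  2  0  1  0  1
P-positions are exactly the n with G(n) = 0.

0, 2, 5, 7, 13, 16, 18, 21, 24, 27, 29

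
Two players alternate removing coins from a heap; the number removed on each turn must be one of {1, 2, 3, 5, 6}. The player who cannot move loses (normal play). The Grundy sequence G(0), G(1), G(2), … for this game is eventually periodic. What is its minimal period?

n :  0  1  2  3  4  5  6  7  8  9 10 11 12 13 14
G :  0  1  2  3  0  1  2  3  0  1  2  3  0  1  2
G(n+4) = G(n) holds for n = 0,…,5 (a full window of length max(S) = 6), so the sequence is purely periodic with period 4.

4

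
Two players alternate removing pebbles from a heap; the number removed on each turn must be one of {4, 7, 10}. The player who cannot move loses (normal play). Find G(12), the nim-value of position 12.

n :  0  1  2  3  4  5  6  7  8  9 10 11 12
G :  0  0  0  0  1  1  1  1  2  2  2  2  3

3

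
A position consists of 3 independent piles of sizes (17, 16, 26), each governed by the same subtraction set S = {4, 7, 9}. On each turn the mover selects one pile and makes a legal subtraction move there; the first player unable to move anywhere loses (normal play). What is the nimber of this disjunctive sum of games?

All piles use S = {4, 7, 9}:
G(0) = 0
G(1) = mex{} = 0
G(2) = mex{} = 0
G(3) = mex{} = 0
G(4) = mex{0} = 1
G(5) = mex{0} = 1
G(6) = mex{0} = 1
G(7) = mex{0,0} = 1
G(8) = mex{1,0} = 2
G(9) = mex{1,0,0} = 2
G(10) = mex{1,0,0} = 2
G(11) = mex{1,1,0} = 2
G(12) = mex{2,1,0} = 3
G(13) = mex{2,1,1} = 0
G(14) = mex{2,1,1} = 0
G(15) = mex{2,2,1} = 0
G(16) = mex{3,2,1} = 0
G(17) = mex{0,2,2} = 1
G(18) = mex{0,2,2} = 1
G(19) = mex{0,3,2} = 1
G(20) = mex{0,0,2} = 1
G(21) = mex{1,0,3} = 2
G(22) = mex{1,0,0} = 2
G(23) = mex{1,0,0} = 2
G(24) = mex{1,1,0} = 2
G(25) = mex{2,1,0} = 3
G(26) = mex{2,1,1} = 0
Pile A: G(17) = 1.
Pile B: G(16) = 0.
Pile C: G(26) = 0.
Combined Grundy value = 1 ⊕ 0 ⊕ 0 = 1.

1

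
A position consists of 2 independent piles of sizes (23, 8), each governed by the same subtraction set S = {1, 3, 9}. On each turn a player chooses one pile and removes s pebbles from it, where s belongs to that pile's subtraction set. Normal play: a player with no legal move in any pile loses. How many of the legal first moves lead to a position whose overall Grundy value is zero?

All piles use S = {1, 3, 9}:
n :  0  1  2  3  4  5  6  7  8  9 10 11 12 13 14 15 16 17 18 19 20 21 22 23
G :  0  1  0  1  0  1  0  1  0  1  0  1  0  1  0  1  0  1  0  1  0  1  0  1
Pile A: G(23) = 1.
Pile B: G(8) = 0.
Combined Grundy value = 1 ⊕ 0 = 1.
A winning move leaves total XOR = 0, i.e. changes one component's Grundy value g to g ⊕ X where X is the current total.
Pile A: need g' = 1⊕1 = 0. Options: 23−1→G=0, 23−3→G=0, 23−9→G=0. Hits: 3.
Pile B: need g' = 0⊕1 = 1. Options: 8−1→G=1, 8−3→G=1. Hits: 2.

5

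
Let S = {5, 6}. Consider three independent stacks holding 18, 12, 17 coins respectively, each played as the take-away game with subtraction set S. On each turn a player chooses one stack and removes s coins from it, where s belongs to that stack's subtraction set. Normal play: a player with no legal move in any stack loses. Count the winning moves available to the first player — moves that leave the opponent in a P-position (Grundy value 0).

All stacks use S = {5, 6}:
n :  0  1  2  3  4  5  6  7  8  9 10 11 12 13 14 15 16 17 18
G :  0  0  0  0  0  1  1  1  1  1  2  0  0  0  0  0  1  1  1
Stack A: G(18) = 1.
Stack B: G(12) = 0.
Stack C: G(17) = 1.
Combined Grundy value = 1 ⊕ 0 ⊕ 1 = 0.
A winning move leaves total XOR = 0, i.e. changes one component's Grundy value g to g ⊕ X where X is the current total.
Stack A: target g' = 1⊕0 = 1, but every legal move changes the Grundy value (mex property), so 0 moves.
Stack B: target g' = 0⊕0 = 0, but every legal move changes the Grundy value (mex property), so 0 moves.
Stack C: target g' = 1⊕0 = 1, but every legal move changes the Grundy value (mex property), so 0 moves.

0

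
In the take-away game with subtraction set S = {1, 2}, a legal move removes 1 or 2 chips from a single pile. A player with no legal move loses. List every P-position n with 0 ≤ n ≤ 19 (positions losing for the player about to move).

G(0) = 0
G(1) = mex{0} = 1
G(2) = mex{1,0} = 2
G(3) = mex{2,1} = 0
G(4) = mex{0,2} = 1
G(5) = mex{1,0} = 2
G(6) = mex{2,1} = 0
G(7) = mex{0,2} = 1
G(8) = mex{1,0} = 2
G(9) = mex{2,1} = 0
G(10) = mex{0,2} = 1
G(11) = mex{1,0} = 2
G(12) = mex{2,1} = 0
G(13) = mex{0,2} = 1
G(14) = mex{1,0} = 2
G(15) = mex{2,1} = 0
G(16) = mex{0,2} = 1
G(17) = mex{1,0} = 2
G(18) = mex{2,1} = 0
G(19) = mex{0,2} = 1
P-positions are exactly the n with G(n) = 0.

0, 3, 6, 9, 12, 15, 18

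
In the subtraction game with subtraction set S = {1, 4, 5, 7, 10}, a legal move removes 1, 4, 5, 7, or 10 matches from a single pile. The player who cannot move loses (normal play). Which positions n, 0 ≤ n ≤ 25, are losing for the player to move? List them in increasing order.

0, 2, 8, 11, 14, 17, 20, 23

n :  0  1  2  3  4  5  6  7  8  9 10 11 12 13 14 15 16 17 18 19 20 21 22 23 24 25
G :  0  1  0  1  2  3  2  3  0  1  4  0  1  3  0  1  3  0  1  2  0  1  2  0  1  2
P-positions are exactly the n with G(n) = 0.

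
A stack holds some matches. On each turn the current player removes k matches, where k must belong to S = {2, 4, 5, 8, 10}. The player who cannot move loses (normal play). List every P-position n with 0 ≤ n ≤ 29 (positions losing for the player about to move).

0, 1, 7, 13, 14, 20, 26, 27

G(0) = 0
G(1) = mex{} = 0
G(2) = mex{0} = 1
G(3) = mex{0} = 1
G(4) = mex{1,0} = 2
G(5) = mex{1,0,0} = 2
G(6) = mex{2,1,0} = 3
G(7) = mex{2,1,1} = 0
G(8) = mex{3,2,1,0} = 4
G(9) = mex{0,2,2,0} = 1
G(10) = mex{4,3,2,1,0} = 5
G(11) = mex{1,0,3,1,0} = 2
G(12) = mex{5,4,0,2,1} = 3
G(13) = mex{2,1,4,2,1} = 0
G(14) = mex{3,5,1,3,2} = 0
G(15) = mex{0,2,5,0,2} = 1
G(16) = mex{0,3,2,4,3} = 1
G(17) = mex{1,0,3,1,0} = 2
G(18) = mex{1,0,0,5,4} = 2
G(19) = mex{2,1,0,2,1} = 3
G(20) = mex{2,1,1,3,5} = 0
G(21) = mex{3,2,1,0,2} = 4
G(22) = mex{0,2,2,0,3} = 1
G(23) = mex{4,3,2,1,0} = 5
G(24) = mex{1,0,3,1,0} = 2
G(25) = mex{5,4,0,2,1} = 3
G(26) = mex{2,1,4,2,1} = 0
G(27) = mex{3,5,1,3,2} = 0
G(28) = mex{0,2,5,0,2} = 1
G(29) = mex{0,3,2,4,3} = 1
P-positions are exactly the n with G(n) = 0.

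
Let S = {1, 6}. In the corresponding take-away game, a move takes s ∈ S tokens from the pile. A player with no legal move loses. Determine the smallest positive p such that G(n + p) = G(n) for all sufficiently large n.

7

n :  0  1  2  3  4  5  6  7  8  9 10 11 12 13 14 15
G :  0  1  0  1  0  1  2  0  1  0  1  0  1  2  0  1
G(n+7) = G(n) holds for n = 0,…,5 (a full window of length max(S) = 6), so the sequence is purely periodic with period 7.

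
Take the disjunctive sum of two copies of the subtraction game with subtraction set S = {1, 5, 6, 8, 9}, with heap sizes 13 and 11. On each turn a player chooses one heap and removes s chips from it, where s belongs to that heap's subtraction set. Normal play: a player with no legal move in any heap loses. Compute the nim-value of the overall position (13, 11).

6

All heaps use S = {1, 5, 6, 8, 9}:
G(0) = 0
G(1) = mex{0} = 1
G(2) = mex{1} = 0
G(3) = mex{0} = 1
G(4) = mex{1} = 0
G(5) = mex{0,0} = 1
G(6) = mex{1,1,0} = 2
G(7) = mex{2,0,1} = 3
G(8) = mex{3,1,0,0} = 2
G(9) = mex{2,0,1,1,0} = 3
G(10) = mex{3,1,0,0,1} = 2
G(11) = mex{2,2,1,1,0} = 3
G(12) = mex{3,3,2,0,1} = 4
G(13) = mex{4,2,3,1,0} = 5
Heap A: G(13) = 5.
Heap B: G(11) = 3.
Combined Grundy value = 5 ⊕ 3 = 6.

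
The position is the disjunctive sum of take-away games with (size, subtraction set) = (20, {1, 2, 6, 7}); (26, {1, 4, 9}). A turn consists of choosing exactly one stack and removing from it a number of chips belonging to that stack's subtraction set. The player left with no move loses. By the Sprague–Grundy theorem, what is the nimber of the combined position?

0

Stack A, S = {1, 2, 6, 7}:
G(0) = 0
G(1) = mex{0} = 1
G(2) = mex{1,0} = 2
G(3) = mex{2,1} = 0
G(4) = mex{0,2} = 1
G(5) = mex{1,0} = 2
G(6) = mex{2,1,0} = 3
G(7) = mex{3,2,1,0} = 4
G(8) = mex{4,3,2,1} = 0
G(9) = mex{0,4,0,2} = 1
G(10) = mex{1,0,1,0} = 2
G(11) = mex{2,1,2,1} = 0
G(12) = mex{0,2,3,2} = 1
G(13) = mex{1,0,4,3} = 2
G(14) = mex{2,1,0,4} = 3
G(15) = mex{3,2,1,0} = 4
G(16) = mex{4,3,2,1} = 0
G(17) = mex{0,4,0,2} = 1
G(18) = mex{1,0,1,0} = 2
G(19) = mex{2,1,2,1} = 0
G(20) = mex{0,2,3,2} = 1
G_A(20) = 1.
Stack B, S = {1, 4, 9}:
G(0) = 0
G(1) = mex{0} = 1
G(2) = mex{1} = 0
G(3) = mex{0} = 1
G(4) = mex{1,0} = 2
G(5) = mex{2,1} = 0
G(6) = mex{0,0} = 1
G(7) = mex{1,1} = 0
G(8) = mex{0,2} = 1
G(9) = mex{1,0,0} = 2
G(10) = mex{2,1,1} = 0
G(11) = mex{0,0,0} = 1
G(12) = mex{1,1,1} = 0
G(13) = mex{0,2,2} = 1
G(14) = mex{1,0,0} = 2
G(15) = mex{2,1,1} = 0
G(16) = mex{0,0,0} = 1
G(17) = mex{1,1,1} = 0
G(18) = mex{0,2,2} = 1
G(19) = mex{1,0,0} = 2
G(20) = mex{2,1,1} = 0
G(21) = mex{0,0,0} = 1
G(22) = mex{1,1,1} = 0
G(23) = mex{0,2,2} = 1
G(24) = mex{1,0,0} = 2
G(25) = mex{2,1,1} = 0
G(26) = mex{0,0,0} = 1
G_B(26) = 1.
Combined Grundy value = 1 ⊕ 1 = 0.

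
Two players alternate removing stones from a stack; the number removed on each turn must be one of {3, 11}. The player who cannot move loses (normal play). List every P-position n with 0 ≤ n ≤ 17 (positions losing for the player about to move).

n :  0  1  2  3  4  5  6  7  8  9 10 11 12 13 14 15 16 17
G :  0  0  0  1  1  1  0  0  0  1  1  1  2  2  0  0  0  1
P-positions are exactly the n with G(n) = 0.

0, 1, 2, 6, 7, 8, 14, 15, 16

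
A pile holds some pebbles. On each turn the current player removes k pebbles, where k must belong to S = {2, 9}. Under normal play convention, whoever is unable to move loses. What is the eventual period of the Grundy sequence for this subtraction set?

G(0) = 0
G(1) = mex{} = 0
G(2) = mex{0} = 1
G(3) = mex{0} = 1
G(4) = mex{1} = 0
G(5) = mex{1} = 0
G(6) = mex{0} = 1
G(7) = mex{0} = 1
G(8) = mex{1} = 0
G(9) = mex{1,0} = 2
G(10) = mex{0,0} = 1
G(11) = mex{2,1} = 0
G(12) = mex{1,1} = 0
G(13) = mex{0,0} = 1
G(14) = mex{0,0} = 1
G(15) = mex{1,1} = 0
G(16) = mex{1,1} = 0
G(17) = mex{0,0} = 1
G(18) = mex{0,2} = 1
G(19) = mex{1,1} = 0
G(20) = mex{1,0} = 2
G(21) = mex{0,0} = 1
G(22) = mex{2,1} = 0
G(23) = mex{1,1} = 0
G(n+11) = G(n) holds for n = 0,…,8 (a full window of length max(S) = 9), so the sequence is purely periodic with period 11.

11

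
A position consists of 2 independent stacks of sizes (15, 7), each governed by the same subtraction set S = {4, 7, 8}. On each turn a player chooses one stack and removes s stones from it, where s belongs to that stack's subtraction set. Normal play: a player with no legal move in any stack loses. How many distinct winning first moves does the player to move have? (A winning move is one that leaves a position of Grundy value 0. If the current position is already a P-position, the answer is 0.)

All stacks use S = {4, 7, 8}:
n :  0  1  2  3  4  5  6  7  8  9 10 11 12 13 14 15
G :  0  0  0  0  1  1  1  1  2  2  2  2  0  0  0  0
Stack A: G(15) = 0.
Stack B: G(7) = 1.
Combined Grundy value = 0 ⊕ 1 = 1.
A winning move leaves total XOR = 0, i.e. changes one component's Grundy value g to g ⊕ X where X is the current total.
Stack A: need g' = 0⊕1 = 1. Options: 15−4→G=2, 15−7→G=2, 15−8→G=1. Hits: 1.
Stack B: need g' = 1⊕1 = 0. Options: 7−4→G=0, 7−7→G=0. Hits: 2.

3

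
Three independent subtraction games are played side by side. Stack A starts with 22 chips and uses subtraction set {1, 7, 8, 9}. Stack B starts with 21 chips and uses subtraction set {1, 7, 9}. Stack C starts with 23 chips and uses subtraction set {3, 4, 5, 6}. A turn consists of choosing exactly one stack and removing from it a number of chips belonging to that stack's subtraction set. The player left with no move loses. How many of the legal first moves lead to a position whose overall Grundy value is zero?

Stack A, S = {1, 7, 8, 9}:
n :  0  1  2  3  4  5  6  7  8  9 10 11 12 13 14 15 16 17 18 19 20 21 22
G :  0  1  0  1  0  1  0  1  2  3  2  3  2  3  2  3  0  1  0  1  0  1  0
G_A(22) = 0.
Stack B, S = {1, 7, 9}:
G(0) = 0
G(1) = mex{0} = 1
G(2) = mex{1} = 0
G(3) = mex{0} = 1
G(4) = mex{1} = 0
G(5) = mex{0} = 1
G(6) = mex{1} = 0
G(7) = mex{0,0} = 1
G(8) = mex{1,1} = 0
G(9) = mex{0,0,0} = 1
G(10) = mex{1,1,1} = 0
G(11) = mex{0,0,0} = 1
G(12) = mex{1,1,1} = 0
G(13) = mex{0,0,0} = 1
G(14) = mex{1,1,1} = 0
G(15) = mex{0,0,0} = 1
G(16) = mex{1,1,1} = 0
G(17) = mex{0,0,0} = 1
G(18) = mex{1,1,1} = 0
G(19) = mex{0,0,0} = 1
G(20) = mex{1,1,1} = 0
G(21) = mex{0,0,0} = 1
G_B(21) = 1.
Stack C, S = {3, 4, 5, 6}:
n :  0  1  2  3  4  5  6  7  8  9 10 11 12 13 14 15 16 17 18 19 20 21 22 23
G :  0  0  0  1  1  1  2  2  2  0  0  0  1  1  1  2  2  2  0  0  0  1  1  1
G_C(23) = 1.
Combined Grundy value = 0 ⊕ 1 ⊕ 1 = 0.
A winning move leaves total XOR = 0, i.e. changes one component's Grundy value g to g ⊕ X where X is the current total.
Stack A: target g' = 0⊕0 = 0, but every legal move changes the Grundy value (mex property), so 0 moves.
Stack B: target g' = 1⊕0 = 1, but every legal move changes the Grundy value (mex property), so 0 moves.
Stack C: target g' = 1⊕0 = 1, but every legal move changes the Grundy value (mex property), so 0 moves.

0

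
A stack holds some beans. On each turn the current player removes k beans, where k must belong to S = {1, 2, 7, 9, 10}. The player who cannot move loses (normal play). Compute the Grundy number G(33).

G(0) = 0
G(1) = mex{0} = 1
G(2) = mex{1,0} = 2
G(3) = mex{2,1} = 0
G(4) = mex{0,2} = 1
G(5) = mex{1,0} = 2
G(6) = mex{2,1} = 0
G(7) = mex{0,2,0} = 1
G(8) = mex{1,0,1} = 2
G(9) = mex{2,1,2,0} = 3
G(10) = mex{3,2,0,1,0} = 4
G(11) = mex{4,3,1,2,1} = 0
G(12) = mex{0,4,2,0,2} = 1
G(13) = mex{1,0,0,1,0} = 2
G(14) = mex{2,1,1,2,1} = 0
G(15) = mex{0,2,2,0,2} = 1
G(16) = mex{1,0,3,1,0} = 2
G(17) = mex{2,1,4,2,1} = 0
G(18) = mex{0,2,0,3,2} = 1
G(19) = mex{1,0,1,4,3} = 2
G(20) = mex{2,1,2,0,4} = 3
G(21) = mex{3,2,0,1,0} = 4
G(22) = mex{4,3,1,2,1} = 0
G(23) = mex{0,4,2,0,2} = 1
G(24) = mex{1,0,0,1,0} = 2
G(25) = mex{2,1,1,2,1} = 0
G(26) = mex{0,2,2,0,2} = 1
G(27) = mex{1,0,3,1,0} = 2
G(28) = mex{2,1,4,2,1} = 0
G(29) = mex{0,2,0,3,2} = 1
G(30) = mex{1,0,1,4,3} = 2
G(31) = mex{2,1,2,0,4} = 3
G(32) = mex{3,2,0,1,0} = 4
G(33) = mex{4,3,1,2,1} = 0

0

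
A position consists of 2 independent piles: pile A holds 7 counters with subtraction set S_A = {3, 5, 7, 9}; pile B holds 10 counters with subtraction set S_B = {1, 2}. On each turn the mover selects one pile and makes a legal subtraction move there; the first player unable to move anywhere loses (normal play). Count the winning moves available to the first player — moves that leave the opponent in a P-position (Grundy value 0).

2

Pile A, S = {3, 5, 7, 9}:
n : 0 1 2 3 4 5 6 7
G : 0 0 0 1 1 1 2 2
G_A(7) = 2.
Pile B, S = {1, 2}:
G(0) = 0
G(1) = mex{0} = 1
G(2) = mex{1,0} = 2
G(3) = mex{2,1} = 0
G(4) = mex{0,2} = 1
G(5) = mex{1,0} = 2
G(6) = mex{2,1} = 0
G(7) = mex{0,2} = 1
G(8) = mex{1,0} = 2
G(9) = mex{2,1} = 0
G(10) = mex{0,2} = 1
G_B(10) = 1.
Combined Grundy value = 2 ⊕ 1 = 3.
A winning move leaves total XOR = 0, i.e. changes one component's Grundy value g to g ⊕ X where X is the current total.
Pile A: need g' = 2⊕3 = 1. Options: 7−3→G=1, 7−5→G=0, 7−7→G=0. Hits: 1.
Pile B: need g' = 1⊕3 = 2. Options: 10−1→G=0, 10−2→G=2. Hits: 1.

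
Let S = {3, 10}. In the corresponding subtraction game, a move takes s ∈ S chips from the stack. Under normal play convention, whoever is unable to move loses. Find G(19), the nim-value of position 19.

0

G(0) = 0
G(1) = mex{} = 0
G(2) = mex{} = 0
G(3) = mex{0} = 1
G(4) = mex{0} = 1
G(5) = mex{0} = 1
G(6) = mex{1} = 0
G(7) = mex{1} = 0
G(8) = mex{1} = 0
G(9) = mex{0} = 1
G(10) = mex{0,0} = 1
G(11) = mex{0,0} = 1
G(12) = mex{1,0} = 2
G(13) = mex{1,1} = 0
G(14) = mex{1,1} = 0
G(15) = mex{2,1} = 0
G(16) = mex{0,0} = 1
G(17) = mex{0,0} = 1
G(18) = mex{0,0} = 1
G(19) = mex{1,1} = 0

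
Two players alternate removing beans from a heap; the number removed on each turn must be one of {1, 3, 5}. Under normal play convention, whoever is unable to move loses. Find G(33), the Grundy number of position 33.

n :  0  1  2  3  4  5  6  7  8  9 10 11 12 13 14 15 16 17 18 19 20 21 22 23 24 25 26 27 28 29 30 31 32 33
G :  0  1  0  1  0  1  0  1  0  1  0  1  0  1  0  1  0  1  0  1  0  1  0  1  0  1  0  1  0  1  0  1  0  1

1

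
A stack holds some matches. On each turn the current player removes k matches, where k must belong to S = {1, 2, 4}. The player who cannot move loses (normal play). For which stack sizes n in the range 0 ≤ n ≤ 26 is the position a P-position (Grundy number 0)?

0, 3, 6, 9, 12, 15, 18, 21, 24

n :  0  1  2  3  4  5  6  7  8  9 10 11 12 13 14 15 16 17 18 19 20 21 22 23 24 25 26
G :  0  1  2  0  1  2  0  1  2  0  1  2  0  1  2  0  1  2  0  1  2  0  1  2  0  1  2
P-positions are exactly the n with G(n) = 0.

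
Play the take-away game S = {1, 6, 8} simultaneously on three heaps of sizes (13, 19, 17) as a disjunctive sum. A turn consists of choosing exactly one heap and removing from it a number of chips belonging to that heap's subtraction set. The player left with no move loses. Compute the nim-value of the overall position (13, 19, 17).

2

All heaps use S = {1, 6, 8}:
G(0) = 0
G(1) = mex{0} = 1
G(2) = mex{1} = 0
G(3) = mex{0} = 1
G(4) = mex{1} = 0
G(5) = mex{0} = 1
G(6) = mex{1,0} = 2
G(7) = mex{2,1} = 0
G(8) = mex{0,0,0} = 1
G(9) = mex{1,1,1} = 0
G(10) = mex{0,0,0} = 1
G(11) = mex{1,1,1} = 0
G(12) = mex{0,2,0} = 1
G(13) = mex{1,0,1} = 2
G(14) = mex{2,1,2} = 0
G(15) = mex{0,0,0} = 1
G(16) = mex{1,1,1} = 0
G(17) = mex{0,0,0} = 1
G(18) = mex{1,1,1} = 0
G(19) = mex{0,2,0} = 1
Heap A: G(13) = 2.
Heap B: G(19) = 1.
Heap C: G(17) = 1.
Combined Grundy value = 2 ⊕ 1 ⊕ 1 = 2.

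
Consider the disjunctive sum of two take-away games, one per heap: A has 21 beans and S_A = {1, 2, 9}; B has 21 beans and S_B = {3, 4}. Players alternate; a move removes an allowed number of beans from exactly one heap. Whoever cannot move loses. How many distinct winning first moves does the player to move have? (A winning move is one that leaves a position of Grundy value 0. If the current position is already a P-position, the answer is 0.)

Heap A, S = {1, 2, 9}:
G(0) = 0
G(1) = mex{0} = 1
G(2) = mex{1,0} = 2
G(3) = mex{2,1} = 0
G(4) = mex{0,2} = 1
G(5) = mex{1,0} = 2
G(6) = mex{2,1} = 0
G(7) = mex{0,2} = 1
G(8) = mex{1,0} = 2
G(9) = mex{2,1,0} = 3
G(10) = mex{3,2,1} = 0
G(11) = mex{0,3,2} = 1
G(12) = mex{1,0,0} = 2
G(13) = mex{2,1,1} = 0
G(14) = mex{0,2,2} = 1
G(15) = mex{1,0,0} = 2
G(16) = mex{2,1,1} = 0
G(17) = mex{0,2,2} = 1
G(18) = mex{1,0,3} = 2
G(19) = mex{2,1,0} = 3
G(20) = mex{3,2,1} = 0
G(21) = mex{0,3,2} = 1
G_A(21) = 1.
Heap B, S = {3, 4}:
G(0) = 0
G(1) = mex{} = 0
G(2) = mex{} = 0
G(3) = mex{0} = 1
G(4) = mex{0,0} = 1
G(5) = mex{0,0} = 1
G(6) = mex{1,0} = 2
G(7) = mex{1,1} = 0
G(8) = mex{1,1} = 0
G(9) = mex{2,1} = 0
G(10) = mex{0,2} = 1
G(11) = mex{0,0} = 1
G(12) = mex{0,0} = 1
G(13) = mex{1,0} = 2
G(14) = mex{1,1} = 0
G(15) = mex{1,1} = 0
G(16) = mex{2,1} = 0
G(17) = mex{0,2} = 1
G(18) = mex{0,0} = 1
G(19) = mex{0,0} = 1
G(20) = mex{1,0} = 2
G(21) = mex{1,1} = 0
G_B(21) = 0.
Combined Grundy value = 1 ⊕ 0 = 1.
A winning move leaves total XOR = 0, i.e. changes one component's Grundy value g to g ⊕ X where X is the current total.
Heap A: need g' = 1⊕1 = 0. Options: 21−1→G=0, 21−2→G=3, 21−9→G=2. Hits: 1.
Heap B: need g' = 0⊕1 = 1. Options: 21−3→G=1, 21−4→G=1. Hits: 2.

3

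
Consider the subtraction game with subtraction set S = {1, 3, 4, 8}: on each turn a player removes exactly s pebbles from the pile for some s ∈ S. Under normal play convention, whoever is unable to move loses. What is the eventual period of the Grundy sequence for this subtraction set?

7

n :  0  1  2  3  4  5  6  7  8  9 10 11 12 13 14 15 16
G :  0  1  0  1  2  3  2  0  1  0  1  2  3  2  0  1  0
G(n+7) = G(n) holds for n = 0,…,7 (a full window of length max(S) = 8), so the sequence is purely periodic with period 7.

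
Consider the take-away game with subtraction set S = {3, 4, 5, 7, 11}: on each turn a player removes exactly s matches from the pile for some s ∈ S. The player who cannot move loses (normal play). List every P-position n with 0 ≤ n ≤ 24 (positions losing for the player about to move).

0, 1, 2, 10, 16, 18, 24

n :  0  1  2  3  4  5  6  7  8  9 10 11 12 13 14 15 16 17 18 19 20 21 22 23 24
G :  0  0  0  1  1  1  2  2  2  3  0  3  4  1  4  5  0  3  0  1  2  1  2  3  0
P-positions are exactly the n with G(n) = 0.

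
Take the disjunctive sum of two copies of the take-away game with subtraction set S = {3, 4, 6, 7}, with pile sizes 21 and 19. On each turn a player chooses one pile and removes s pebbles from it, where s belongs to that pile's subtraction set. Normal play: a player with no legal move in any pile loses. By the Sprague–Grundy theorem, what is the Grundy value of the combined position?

3

All piles use S = {3, 4, 6, 7}:
G(0) = 0
G(1) = mex{} = 0
G(2) = mex{} = 0
G(3) = mex{0} = 1
G(4) = mex{0,0} = 1
G(5) = mex{0,0} = 1
G(6) = mex{1,0,0} = 2
G(7) = mex{1,1,0,0} = 2
G(8) = mex{1,1,0,0} = 2
G(9) = mex{2,1,1,0} = 3
G(10) = mex{2,2,1,1} = 0
G(11) = mex{2,2,1,1} = 0
G(12) = mex{3,2,2,1} = 0
G(13) = mex{0,3,2,2} = 1
G(14) = mex{0,0,2,2} = 1
G(15) = mex{0,0,3,2} = 1
G(16) = mex{1,0,0,3} = 2
G(17) = mex{1,1,0,0} = 2
G(18) = mex{1,1,0,0} = 2
G(19) = mex{2,1,1,0} = 3
G(20) = mex{2,2,1,1} = 0
G(21) = mex{2,2,1,1} = 0
Pile A: G(21) = 0.
Pile B: G(19) = 3.
Combined Grundy value = 0 ⊕ 3 = 3.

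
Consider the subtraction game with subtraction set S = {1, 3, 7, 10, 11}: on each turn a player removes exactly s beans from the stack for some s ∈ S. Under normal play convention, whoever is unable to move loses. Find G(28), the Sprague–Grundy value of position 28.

0

n :  0  1  2  3  4  5  6  7  8  9 10 11 12 13 14 15 16 17 18 19 20 21 22 23 24 25 26 27 28
G :  0  1  0  1  0  1  0  1  0  1  2  3  2  3  2  3  2  3  2  3  0  1  0  1  0  1  0  1  0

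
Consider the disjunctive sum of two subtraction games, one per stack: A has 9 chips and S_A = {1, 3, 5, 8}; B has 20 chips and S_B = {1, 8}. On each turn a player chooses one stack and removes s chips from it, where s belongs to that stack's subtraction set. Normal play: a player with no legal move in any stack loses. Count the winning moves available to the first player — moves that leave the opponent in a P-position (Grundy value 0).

2

Stack A, S = {1, 3, 5, 8}:
n : 0 1 2 3 4 5 6 7 8 9
G : 0 1 0 1 0 1 0 1 2 3
G_A(9) = 3.
Stack B, S = {1, 8}:
n :  0  1  2  3  4  5  6  7  8  9 10 11 12 13 14 15 16 17 18 19 20
G :  0  1  0  1  0  1  0  1  2  0  1  0  1  0  1  0  1  2  0  1  0
G_B(20) = 0.
Combined Grundy value = 3 ⊕ 0 = 3.
A winning move leaves total XOR = 0, i.e. changes one component's Grundy value g to g ⊕ X where X is the current total.
Stack A: need g' = 3⊕3 = 0. Options: 9−1→G=2, 9−3→G=0, 9−5→G=0, 9−8→G=1. Hits: 2.
Stack B: need g' = 0⊕3 = 3. Options: 20−1→G=1, 20−8→G=1. Hits: 0.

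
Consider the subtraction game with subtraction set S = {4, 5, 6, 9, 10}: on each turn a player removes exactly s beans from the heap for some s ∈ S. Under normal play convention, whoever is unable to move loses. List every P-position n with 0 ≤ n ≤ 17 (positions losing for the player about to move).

n :  0  1  2  3  4  5  6  7  8  9 10 11 12 13 14 15 16 17
G :  0  0  0  0  1  1  1  1  2  2  2  2  3  3  0  0  0  0
P-positions are exactly the n with G(n) = 0.

0, 1, 2, 3, 14, 15, 16, 17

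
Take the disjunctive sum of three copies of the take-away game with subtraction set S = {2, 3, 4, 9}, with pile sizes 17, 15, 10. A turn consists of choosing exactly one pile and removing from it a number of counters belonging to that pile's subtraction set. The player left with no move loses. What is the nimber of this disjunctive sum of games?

1

All piles use S = {2, 3, 4, 9}:
G(0) = 0
G(1) = mex{} = 0
G(2) = mex{0} = 1
G(3) = mex{0,0} = 1
G(4) = mex{1,0,0} = 2
G(5) = mex{1,1,0} = 2
G(6) = mex{2,1,1} = 0
G(7) = mex{2,2,1} = 0
G(8) = mex{0,2,2} = 1
G(9) = mex{0,0,2,0} = 1
G(10) = mex{1,0,0,0} = 2
G(11) = mex{1,1,0,1} = 2
G(12) = mex{2,1,1,1} = 0
G(13) = mex{2,2,1,2} = 0
G(14) = mex{0,2,2,2} = 1
G(15) = mex{0,0,2,0} = 1
G(16) = mex{1,0,0,0} = 2
G(17) = mex{1,1,0,1} = 2
Pile A: G(17) = 2.
Pile B: G(15) = 1.
Pile C: G(10) = 2.
Combined Grundy value = 2 ⊕ 1 ⊕ 2 = 1.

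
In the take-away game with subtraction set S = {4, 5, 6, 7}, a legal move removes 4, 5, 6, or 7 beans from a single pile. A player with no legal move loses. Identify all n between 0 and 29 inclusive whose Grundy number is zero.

n :  0  1  2  3  4  5  6  7  8  9 10 11 12 13 14 15 16 17 18 19 20 21 22 23 24 25 26 27 28 29
G :  0  0  0  0  1  1  1  1  2  2  2  0  0  0  0  1  1  1  1  2  2  2  0  0  0  0  1  1  1  1
P-positions are exactly the n with G(n) = 0.

0, 1, 2, 3, 11, 12, 13, 14, 22, 23, 24, 25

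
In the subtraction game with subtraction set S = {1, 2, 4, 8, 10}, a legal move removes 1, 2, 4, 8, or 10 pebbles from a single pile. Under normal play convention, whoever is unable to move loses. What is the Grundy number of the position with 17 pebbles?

2

n :  0  1  2  3  4  5  6  7  8  9 10 11 12 13 14 15 16 17
G :  0  1  2  0  1  2  0  1  2  0  1  2  0  1  2  0  1  2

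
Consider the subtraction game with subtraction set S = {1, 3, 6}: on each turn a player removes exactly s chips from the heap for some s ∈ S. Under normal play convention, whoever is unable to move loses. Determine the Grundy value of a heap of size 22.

0

n :  0  1  2  3  4  5  6  7  8  9 10 11 12 13 14 15 16 17 18 19 20 21 22
G :  0  1  0  1  0  1  2  3  2  0  1  0  1  0  1  2  3  2  0  1  0  1  0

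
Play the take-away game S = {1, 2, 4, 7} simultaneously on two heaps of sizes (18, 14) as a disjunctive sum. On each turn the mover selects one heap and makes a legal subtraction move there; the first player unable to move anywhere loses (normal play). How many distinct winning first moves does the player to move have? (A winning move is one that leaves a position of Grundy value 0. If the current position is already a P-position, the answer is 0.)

All heaps use S = {1, 2, 4, 7}:
G(0) = 0
G(1) = mex{0} = 1
G(2) = mex{1,0} = 2
G(3) = mex{2,1} = 0
G(4) = mex{0,2,0} = 1
G(5) = mex{1,0,1} = 2
G(6) = mex{2,1,2} = 0
G(7) = mex{0,2,0,0} = 1
G(8) = mex{1,0,1,1} = 2
G(9) = mex{2,1,2,2} = 0
G(10) = mex{0,2,0,0} = 1
G(11) = mex{1,0,1,1} = 2
G(12) = mex{2,1,2,2} = 0
G(13) = mex{0,2,0,0} = 1
G(14) = mex{1,0,1,1} = 2
G(15) = mex{2,1,2,2} = 0
G(16) = mex{0,2,0,0} = 1
G(17) = mex{1,0,1,1} = 2
G(18) = mex{2,1,2,2} = 0
Heap A: G(18) = 0.
Heap B: G(14) = 2.
Combined Grundy value = 0 ⊕ 2 = 2.
A winning move leaves total XOR = 0, i.e. changes one component's Grundy value g to g ⊕ X where X is the current total.
Heap A: need g' = 0⊕2 = 2. Options: 18−1→G=2, 18−2→G=1, 18−4→G=2, 18−7→G=2. Hits: 3.
Heap B: need g' = 2⊕2 = 0. Options: 14−1→G=1, 14−2→G=0, 14−4→G=1, 14−7→G=1. Hits: 1.

4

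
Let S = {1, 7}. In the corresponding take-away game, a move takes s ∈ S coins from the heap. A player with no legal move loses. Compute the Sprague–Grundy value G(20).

G(0) = 0
G(1) = mex{0} = 1
G(2) = mex{1} = 0
G(3) = mex{0} = 1
G(4) = mex{1} = 0
G(5) = mex{0} = 1
G(6) = mex{1} = 0
G(7) = mex{0,0} = 1
G(8) = mex{1,1} = 0
G(9) = mex{0,0} = 1
G(10) = mex{1,1} = 0
G(11) = mex{0,0} = 1
G(12) = mex{1,1} = 0
G(13) = mex{0,0} = 1
G(14) = mex{1,1} = 0
G(15) = mex{0,0} = 1
G(16) = mex{1,1} = 0
G(17) = mex{0,0} = 1
G(18) = mex{1,1} = 0
G(19) = mex{0,0} = 1
G(20) = mex{1,1} = 0

0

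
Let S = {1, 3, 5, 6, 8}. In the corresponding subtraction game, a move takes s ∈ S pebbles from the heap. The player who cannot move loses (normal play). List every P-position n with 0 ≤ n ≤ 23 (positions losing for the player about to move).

0, 2, 4, 11, 13, 15, 22

n :  0  1  2  3  4  5  6  7  8  9 10 11 12 13 14 15 16 17 18 19 20 21 22 23
G :  0  1  0  1  0  1  2  3  2  3  2  0  1  0  1  0  1  2  3  2  3  2  0  1
P-positions are exactly the n with G(n) = 0.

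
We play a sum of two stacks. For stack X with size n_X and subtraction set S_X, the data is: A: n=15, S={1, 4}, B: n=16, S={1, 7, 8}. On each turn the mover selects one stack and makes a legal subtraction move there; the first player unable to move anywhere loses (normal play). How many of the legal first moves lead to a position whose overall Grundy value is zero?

2

Stack A, S = {1, 4}:
n :  0  1  2  3  4  5  6  7  8  9 10 11 12 13 14 15
G :  0  1  0  1  2  0  1  0  1  2  0  1  0  1  2  0
G_A(15) = 0.
Stack B, S = {1, 7, 8}:
G(0) = 0
G(1) = mex{0} = 1
G(2) = mex{1} = 0
G(3) = mex{0} = 1
G(4) = mex{1} = 0
G(5) = mex{0} = 1
G(6) = mex{1} = 0
G(7) = mex{0,0} = 1
G(8) = mex{1,1,0} = 2
G(9) = mex{2,0,1} = 3
G(10) = mex{3,1,0} = 2
G(11) = mex{2,0,1} = 3
G(12) = mex{3,1,0} = 2
G(13) = mex{2,0,1} = 3
G(14) = mex{3,1,0} = 2
G(15) = mex{2,2,1} = 0
G(16) = mex{0,3,2} = 1
G_B(16) = 1.
Combined Grundy value = 0 ⊕ 1 = 1.
A winning move leaves total XOR = 0, i.e. changes one component's Grundy value g to g ⊕ X where X is the current total.
Stack A: need g' = 0⊕1 = 1. Options: 15−1→G=2, 15−4→G=1. Hits: 1.
Stack B: need g' = 1⊕1 = 0. Options: 16−1→G=0, 16−7→G=3, 16−8→G=2. Hits: 1.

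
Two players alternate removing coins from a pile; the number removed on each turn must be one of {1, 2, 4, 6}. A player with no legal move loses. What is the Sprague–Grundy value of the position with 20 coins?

G(0) = 0
G(1) = mex{0} = 1
G(2) = mex{1,0} = 2
G(3) = mex{2,1} = 0
G(4) = mex{0,2,0} = 1
G(5) = mex{1,0,1} = 2
G(6) = mex{2,1,2,0} = 3
G(7) = mex{3,2,0,1} = 4
G(8) = mex{4,3,1,2} = 0
G(9) = mex{0,4,2,0} = 1
G(10) = mex{1,0,3,1} = 2
G(11) = mex{2,1,4,2} = 0
G(12) = mex{0,2,0,3} = 1
G(13) = mex{1,0,1,4} = 2
G(14) = mex{2,1,2,0} = 3
G(15) = mex{3,2,0,1} = 4
G(16) = mex{4,3,1,2} = 0
G(17) = mex{0,4,2,0} = 1
G(18) = mex{1,0,3,1} = 2
G(19) = mex{2,1,4,2} = 0
G(20) = mex{0,2,0,3} = 1

1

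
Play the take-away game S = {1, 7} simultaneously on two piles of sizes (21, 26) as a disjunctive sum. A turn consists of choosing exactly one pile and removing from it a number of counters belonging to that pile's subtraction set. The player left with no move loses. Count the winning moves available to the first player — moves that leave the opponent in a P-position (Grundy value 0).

All piles use S = {1, 7}:
G(0) = 0
G(1) = mex{0} = 1
G(2) = mex{1} = 0
G(3) = mex{0} = 1
G(4) = mex{1} = 0
G(5) = mex{0} = 1
G(6) = mex{1} = 0
G(7) = mex{0,0} = 1
G(8) = mex{1,1} = 0
G(9) = mex{0,0} = 1
G(10) = mex{1,1} = 0
G(11) = mex{0,0} = 1
G(12) = mex{1,1} = 0
G(13) = mex{0,0} = 1
G(14) = mex{1,1} = 0
G(15) = mex{0,0} = 1
G(16) = mex{1,1} = 0
G(17) = mex{0,0} = 1
G(18) = mex{1,1} = 0
G(19) = mex{0,0} = 1
G(20) = mex{1,1} = 0
G(21) = mex{0,0} = 1
G(22) = mex{1,1} = 0
G(23) = mex{0,0} = 1
G(24) = mex{1,1} = 0
G(25) = mex{0,0} = 1
G(26) = mex{1,1} = 0
Pile A: G(21) = 1.
Pile B: G(26) = 0.
Combined Grundy value = 1 ⊕ 0 = 1.
A winning move leaves total XOR = 0, i.e. changes one component's Grundy value g to g ⊕ X where X is the current total.
Pile A: need g' = 1⊕1 = 0. Options: 21−1→G=0, 21−7→G=0. Hits: 2.
Pile B: need g' = 0⊕1 = 1. Options: 26−1→G=1, 26−7→G=1. Hits: 2.

4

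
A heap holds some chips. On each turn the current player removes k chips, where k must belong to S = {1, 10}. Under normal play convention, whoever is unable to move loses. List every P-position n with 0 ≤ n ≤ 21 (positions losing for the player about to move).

G(0) = 0
G(1) = mex{0} = 1
G(2) = mex{1} = 0
G(3) = mex{0} = 1
G(4) = mex{1} = 0
G(5) = mex{0} = 1
G(6) = mex{1} = 0
G(7) = mex{0} = 1
G(8) = mex{1} = 0
G(9) = mex{0} = 1
G(10) = mex{1,0} = 2
G(11) = mex{2,1} = 0
G(12) = mex{0,0} = 1
G(13) = mex{1,1} = 0
G(14) = mex{0,0} = 1
G(15) = mex{1,1} = 0
G(16) = mex{0,0} = 1
G(17) = mex{1,1} = 0
G(18) = mex{0,0} = 1
G(19) = mex{1,1} = 0
G(20) = mex{0,2} = 1
G(21) = mex{1,0} = 2
P-positions are exactly the n with G(n) = 0.

0, 2, 4, 6, 8, 11, 13, 15, 17, 19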